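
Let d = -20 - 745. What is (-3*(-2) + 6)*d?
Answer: -9180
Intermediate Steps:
d = -765
(-3*(-2) + 6)*d = (-3*(-2) + 6)*(-765) = (6 + 6)*(-765) = 12*(-765) = -9180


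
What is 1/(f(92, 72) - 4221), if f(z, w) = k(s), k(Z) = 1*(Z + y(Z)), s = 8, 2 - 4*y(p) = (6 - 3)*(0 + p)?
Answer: -2/8437 ≈ -0.00023705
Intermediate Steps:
y(p) = ½ - 3*p/4 (y(p) = ½ - (6 - 3)*(0 + p)/4 = ½ - 3*p/4)
k(Z) = ½ + Z/4 (k(Z) = 1*(Z + (½ - 3*Z/4)) = 1*(½ + Z/4) = ½ + Z/4)
f(z, w) = 5/2 (f(z, w) = ½ + (¼)*8 = ½ + 2 = 5/2)
1/(f(92, 72) - 4221) = 1/(5/2 - 4221) = 1/(-8437/2) = -2/8437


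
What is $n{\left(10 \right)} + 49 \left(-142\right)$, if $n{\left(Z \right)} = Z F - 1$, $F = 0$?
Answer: $-6959$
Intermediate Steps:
$n{\left(Z \right)} = -1$ ($n{\left(Z \right)} = Z 0 - 1 = 0 - 1 = -1$)
$n{\left(10 \right)} + 49 \left(-142\right) = -1 + 49 \left(-142\right) = -1 - 6958 = -6959$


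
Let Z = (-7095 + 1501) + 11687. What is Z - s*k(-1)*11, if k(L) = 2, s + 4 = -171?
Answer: 9943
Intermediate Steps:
s = -175 (s = -4 - 171 = -175)
Z = 6093 (Z = -5594 + 11687 = 6093)
Z - s*k(-1)*11 = 6093 - (-175)*2*11 = 6093 - (-175)*22 = 6093 - 1*(-3850) = 6093 + 3850 = 9943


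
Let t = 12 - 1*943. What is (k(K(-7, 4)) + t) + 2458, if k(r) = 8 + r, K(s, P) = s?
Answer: 1528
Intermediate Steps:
t = -931 (t = 12 - 943 = -931)
(k(K(-7, 4)) + t) + 2458 = ((8 - 7) - 931) + 2458 = (1 - 931) + 2458 = -930 + 2458 = 1528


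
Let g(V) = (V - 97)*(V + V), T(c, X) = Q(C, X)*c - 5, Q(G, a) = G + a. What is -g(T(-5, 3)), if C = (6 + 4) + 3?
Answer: -30940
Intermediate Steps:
C = 13 (C = 10 + 3 = 13)
T(c, X) = -5 + c*(13 + X) (T(c, X) = (13 + X)*c - 5 = c*(13 + X) - 5 = -5 + c*(13 + X))
g(V) = 2*V*(-97 + V) (g(V) = (-97 + V)*(2*V) = 2*V*(-97 + V))
-g(T(-5, 3)) = -2*(-5 - 5*(13 + 3))*(-97 + (-5 - 5*(13 + 3))) = -2*(-5 - 5*16)*(-97 + (-5 - 5*16)) = -2*(-5 - 80)*(-97 + (-5 - 80)) = -2*(-85)*(-97 - 85) = -2*(-85)*(-182) = -1*30940 = -30940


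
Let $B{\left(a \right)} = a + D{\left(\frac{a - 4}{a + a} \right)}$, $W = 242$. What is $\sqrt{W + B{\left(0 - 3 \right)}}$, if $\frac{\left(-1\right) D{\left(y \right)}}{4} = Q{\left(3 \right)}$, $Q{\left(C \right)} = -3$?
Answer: $\sqrt{251} \approx 15.843$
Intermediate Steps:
$D{\left(y \right)} = 12$ ($D{\left(y \right)} = \left(-4\right) \left(-3\right) = 12$)
$B{\left(a \right)} = 12 + a$ ($B{\left(a \right)} = a + 12 = 12 + a$)
$\sqrt{W + B{\left(0 - 3 \right)}} = \sqrt{242 + \left(12 + \left(0 - 3\right)\right)} = \sqrt{242 + \left(12 - 3\right)} = \sqrt{242 + 9} = \sqrt{251}$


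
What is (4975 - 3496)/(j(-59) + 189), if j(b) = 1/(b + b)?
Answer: 6018/769 ≈ 7.8257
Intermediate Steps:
j(b) = 1/(2*b)
(4975 - 3496)/(j(-59) + 189) = (4975 - 3496)/((½)/(-59) + 189) = 1479/((½)*(-1/59) + 189) = 1479/(-1/118 + 189) = 1479/(22301/118) = 1479*(118/22301) = 6018/769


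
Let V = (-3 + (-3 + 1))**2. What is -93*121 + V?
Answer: -11228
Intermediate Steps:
V = 25 (V = (-3 - 2)**2 = (-5)**2 = 25)
-93*121 + V = -93*121 + 25 = -11253 + 25 = -11228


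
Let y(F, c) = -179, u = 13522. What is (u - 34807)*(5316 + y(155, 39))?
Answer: -109341045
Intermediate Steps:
(u - 34807)*(5316 + y(155, 39)) = (13522 - 34807)*(5316 - 179) = -21285*5137 = -109341045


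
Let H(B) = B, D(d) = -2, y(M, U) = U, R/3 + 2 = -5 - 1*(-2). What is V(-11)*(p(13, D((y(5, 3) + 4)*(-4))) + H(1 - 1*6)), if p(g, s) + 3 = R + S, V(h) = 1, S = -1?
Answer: -24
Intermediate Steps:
R = -15 (R = -6 + 3*(-5 - 1*(-2)) = -6 + 3*(-5 + 2) = -6 + 3*(-3) = -6 - 9 = -15)
p(g, s) = -19 (p(g, s) = -3 + (-15 - 1) = -3 - 16 = -19)
V(-11)*(p(13, D((y(5, 3) + 4)*(-4))) + H(1 - 1*6)) = 1*(-19 + (1 - 1*6)) = 1*(-19 + (1 - 6)) = 1*(-19 - 5) = 1*(-24) = -24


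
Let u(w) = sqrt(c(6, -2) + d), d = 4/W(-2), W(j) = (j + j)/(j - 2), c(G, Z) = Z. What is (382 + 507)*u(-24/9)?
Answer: 889*sqrt(2) ≈ 1257.2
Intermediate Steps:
W(j) = 2*j/(-2 + j) (W(j) = (2*j)/(-2 + j) = 2*j/(-2 + j))
d = 4 (d = 4/((2*(-2)/(-2 - 2))) = 4/((2*(-2)/(-4))) = 4/((2*(-2)*(-1/4))) = 4/1 = 4*1 = 4)
u(w) = sqrt(2) (u(w) = sqrt(-2 + 4) = sqrt(2))
(382 + 507)*u(-24/9) = (382 + 507)*sqrt(2) = 889*sqrt(2)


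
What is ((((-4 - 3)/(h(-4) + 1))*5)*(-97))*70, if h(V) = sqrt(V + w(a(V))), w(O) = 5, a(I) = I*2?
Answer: 118825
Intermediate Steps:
a(I) = 2*I
h(V) = sqrt(5 + V) (h(V) = sqrt(V + 5) = sqrt(5 + V))
((((-4 - 3)/(h(-4) + 1))*5)*(-97))*70 = ((((-4 - 3)/(sqrt(5 - 4) + 1))*5)*(-97))*70 = ((-7/(sqrt(1) + 1)*5)*(-97))*70 = ((-7/(1 + 1)*5)*(-97))*70 = ((-7/2*5)*(-97))*70 = ((-7*1/2*5)*(-97))*70 = (-7/2*5*(-97))*70 = -35/2*(-97)*70 = (3395/2)*70 = 118825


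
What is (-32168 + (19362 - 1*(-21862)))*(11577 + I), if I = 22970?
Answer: 312857632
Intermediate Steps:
(-32168 + (19362 - 1*(-21862)))*(11577 + I) = (-32168 + (19362 - 1*(-21862)))*(11577 + 22970) = (-32168 + (19362 + 21862))*34547 = (-32168 + 41224)*34547 = 9056*34547 = 312857632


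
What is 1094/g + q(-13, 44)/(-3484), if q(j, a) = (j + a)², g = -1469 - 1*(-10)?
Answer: -5213595/5083156 ≈ -1.0257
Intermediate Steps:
g = -1459 (g = -1469 + 10 = -1459)
q(j, a) = (a + j)²
1094/g + q(-13, 44)/(-3484) = 1094/(-1459) + (44 - 13)²/(-3484) = 1094*(-1/1459) + 31²*(-1/3484) = -1094/1459 + 961*(-1/3484) = -1094/1459 - 961/3484 = -5213595/5083156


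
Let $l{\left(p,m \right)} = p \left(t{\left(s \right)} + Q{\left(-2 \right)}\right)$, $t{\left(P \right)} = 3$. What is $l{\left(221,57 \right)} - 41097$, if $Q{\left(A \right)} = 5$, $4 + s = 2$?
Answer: $-39329$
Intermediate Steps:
$s = -2$ ($s = -4 + 2 = -2$)
$l{\left(p,m \right)} = 8 p$ ($l{\left(p,m \right)} = p \left(3 + 5\right) = p 8 = 8 p$)
$l{\left(221,57 \right)} - 41097 = 8 \cdot 221 - 41097 = 1768 - 41097 = -39329$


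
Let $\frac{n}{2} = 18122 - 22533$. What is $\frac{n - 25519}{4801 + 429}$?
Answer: $- \frac{34341}{5230} \approx -6.5662$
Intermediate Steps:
$n = -8822$ ($n = 2 \left(18122 - 22533\right) = 2 \left(-4411\right) = -8822$)
$\frac{n - 25519}{4801 + 429} = \frac{-8822 - 25519}{4801 + 429} = - \frac{34341}{5230}$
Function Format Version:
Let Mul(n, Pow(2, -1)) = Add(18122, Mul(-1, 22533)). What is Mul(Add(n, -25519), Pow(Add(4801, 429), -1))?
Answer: Rational(-34341, 5230) ≈ -6.5662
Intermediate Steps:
n = -8822 (n = Mul(2, Add(18122, Mul(-1, 22533))) = Mul(2, Add(18122, -22533)) = Mul(2, -4411) = -8822)
Mul(Add(n, -25519), Pow(Add(4801, 429), -1)) = Mul(Add(-8822, -25519), Pow(Add(4801, 429), -1)) = Mul(-34341, Pow(5230, -1)) = Mul(-34341, Rational(1, 5230)) = Rational(-34341, 5230)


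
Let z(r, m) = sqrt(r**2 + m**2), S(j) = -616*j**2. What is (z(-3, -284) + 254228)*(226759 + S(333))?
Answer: -17308062147220 - 68080865*sqrt(80665) ≈ -1.7327e+13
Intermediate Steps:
z(r, m) = sqrt(m**2 + r**2)
(z(-3, -284) + 254228)*(226759 + S(333)) = (sqrt((-284)**2 + (-3)**2) + 254228)*(226759 - 616*333**2) = (sqrt(80656 + 9) + 254228)*(226759 - 616*110889) = (sqrt(80665) + 254228)*(226759 - 68307624) = (254228 + sqrt(80665))*(-68080865) = -17308062147220 - 68080865*sqrt(80665)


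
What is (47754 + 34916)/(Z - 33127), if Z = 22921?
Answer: -5905/729 ≈ -8.1001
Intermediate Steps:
(47754 + 34916)/(Z - 33127) = (47754 + 34916)/(22921 - 33127) = 82670/(-10206) = 82670*(-1/10206) = -5905/729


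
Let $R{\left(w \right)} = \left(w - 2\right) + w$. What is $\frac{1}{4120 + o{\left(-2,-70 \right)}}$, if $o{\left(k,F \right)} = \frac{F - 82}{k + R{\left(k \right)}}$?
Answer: $\frac{1}{4139} \approx 0.0002416$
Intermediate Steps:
$R{\left(w \right)} = -2 + 2 w$ ($R{\left(w \right)} = \left(-2 + w\right) + w = -2 + 2 w$)
$o{\left(k,F \right)} = \frac{-82 + F}{-2 + 3 k}$ ($o{\left(k,F \right)} = \frac{F - 82}{k + \left(-2 + 2 k\right)} = \frac{-82 + F}{-2 + 3 k}$)
$\frac{1}{4120 + o{\left(-2,-70 \right)}} = \frac{1}{4120 + \frac{-82 - 70}{-2 + 3 \left(-2\right)}} = \frac{1}{4120 + \frac{1}{-2 - 6} \left(-152\right)} = \frac{1}{4120 + \frac{1}{-8} \left(-152\right)} = \frac{1}{4120 - -19} = \frac{1}{4120 + 19} = \frac{1}{4139}$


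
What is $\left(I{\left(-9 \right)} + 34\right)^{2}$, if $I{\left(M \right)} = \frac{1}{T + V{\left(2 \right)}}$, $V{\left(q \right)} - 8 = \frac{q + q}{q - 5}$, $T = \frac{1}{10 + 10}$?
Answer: $\frac{189392644}{162409} \approx 1166.1$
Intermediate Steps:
$T = \frac{1}{20} \approx 0.05$
$V{\left(q \right)} = 8 + \frac{2 q}{-5 + q}$ ($V{\left(q \right)} = 8 + \frac{q + q}{q - 5} = 8 + \frac{2 q}{-5 + q}$)
$I{\left(M \right)} = \frac{60}{403}$ ($I{\left(M \right)} = \frac{1}{\frac{1}{20} + \frac{10 \left(-4 + 2\right)}{-5 + 2}} = \frac{1}{\frac{1}{20} + 10 \frac{1}{-3} \left(-2\right)} = \frac{1}{\frac{1}{20} + 10 \left(- \frac{1}{3}\right) \left(-2\right)} = \frac{1}{\frac{1}{20} + \frac{20}{3}} = \frac{1}{\frac{403}{60}} = \frac{60}{403}$)
$\left(I{\left(-9 \right)} + 34\right)^{2} = \left(\frac{60}{403} + 34\right)^{2} = \left(\frac{13762}{403}\right)^{2} = \frac{189392644}{162409}$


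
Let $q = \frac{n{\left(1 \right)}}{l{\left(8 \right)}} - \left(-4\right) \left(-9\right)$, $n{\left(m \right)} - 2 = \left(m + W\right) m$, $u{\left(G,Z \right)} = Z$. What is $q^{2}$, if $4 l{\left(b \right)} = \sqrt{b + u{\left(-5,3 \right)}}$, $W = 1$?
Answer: $\frac{14512}{11} - \frac{1152 \sqrt{11}}{11} \approx 971.93$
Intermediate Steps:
$l{\left(b \right)} = \frac{\sqrt{3 + b}}{4}$ ($l{\left(b \right)} = \frac{\sqrt{b + 3}}{4} = \frac{\sqrt{3 + b}}{4}$)
$n{\left(m \right)} = 2 + m \left(1 + m\right)$ ($n{\left(m \right)} = 2 + \left(m + 1\right) m = 2 + \left(1 + m\right) m = 2 + m \left(1 + m\right)$)
$q = -36 + \frac{16 \sqrt{11}}{11}$ ($q = \frac{2 + 1 + 1^{2}}{\frac{1}{4} \sqrt{3 + 8}} - \left(-4\right) \left(-9\right) = \frac{2 + 1 + 1}{\frac{1}{4} \sqrt{11}} - 36 = 4 \frac{4 \sqrt{11}}{11} - 36 = \frac{16 \sqrt{11}}{11} - 36 = -36 + \frac{16 \sqrt{11}}{11} \approx -31.176$)
$q^{2} = \left(-36 + \frac{16 \sqrt{11}}{11}\right)^{2}$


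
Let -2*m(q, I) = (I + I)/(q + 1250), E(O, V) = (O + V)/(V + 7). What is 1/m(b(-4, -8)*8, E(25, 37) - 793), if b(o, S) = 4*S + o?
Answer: 21164/17415 ≈ 1.2153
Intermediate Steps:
b(o, S) = o + 4*S
E(O, V) = (O + V)/(7 + V)
m(q, I) = -I/(1250 + q) (m(q, I) = -(I + I)/(2*(q + 1250)) = -2*I/(2*(1250 + q)) = -I/(1250 + q))
1/m(b(-4, -8)*8, E(25, 37) - 793) = 1/(-((25 + 37)/(7 + 37) - 793)/(1250 + (-4 + 4*(-8))*8)) = 1/(-(62/44 - 793)/(1250 + (-4 - 32)*8)) = 1/(-((1/44)*62 - 793)/(1250 - 36*8)) = 1/(-(31/22 - 793)/(1250 - 288)) = 1/(-1*(-17415/22)/962) = 1/(-1*(-17415/22)*1/962) = 1/(17415/21164) = 21164/17415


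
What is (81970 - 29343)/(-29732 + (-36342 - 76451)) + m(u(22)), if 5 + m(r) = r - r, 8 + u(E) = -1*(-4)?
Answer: -765252/142525 ≈ -5.3692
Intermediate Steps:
u(E) = -4 (u(E) = -8 - 1*(-4) = -8 + 4 = -4)
m(r) = -5 (m(r) = -5 + (r - r) = -5 + 0 = -5)
(81970 - 29343)/(-29732 + (-36342 - 76451)) + m(u(22)) = (81970 - 29343)/(-29732 + (-36342 - 76451)) - 5 = 52627/(-29732 - 112793) - 5 = 52627/(-142525) - 5 = 52627*(-1/142525) - 5 = -52627/142525 - 5 = -765252/142525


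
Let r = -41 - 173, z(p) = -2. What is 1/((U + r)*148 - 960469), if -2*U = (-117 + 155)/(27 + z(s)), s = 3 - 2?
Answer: -25/24806337 ≈ -1.0078e-6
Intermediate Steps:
s = 1
r = -214
U = -19/25 (U = -(-117 + 155)/(2*(27 - 2)) = -19/25 ≈ -0.76000)
1/((U + r)*148 - 960469) = 1/((-19/25 - 214)*148 - 960469) = 1/(-5369/25*148 - 960469) = 1/(-794612/25 - 960469) = 1/(-24806337/25) = -25/24806337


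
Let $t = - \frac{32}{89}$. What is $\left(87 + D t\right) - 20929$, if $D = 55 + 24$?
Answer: $- \frac{1857466}{89} \approx -20870.0$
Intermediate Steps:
$t = - \frac{32}{89}$ ($t = \left(-32\right) \frac{1}{89} = - \frac{32}{89} \approx -0.35955$)
$D = 79$
$\left(87 + D t\right) - 20929 = \left(87 + 79 \left(- \frac{32}{89}\right)\right) - 20929 = \left(87 - \frac{2528}{89}\right) - 20929 = \frac{5215}{89} - 20929 = - \frac{1857466}{89}$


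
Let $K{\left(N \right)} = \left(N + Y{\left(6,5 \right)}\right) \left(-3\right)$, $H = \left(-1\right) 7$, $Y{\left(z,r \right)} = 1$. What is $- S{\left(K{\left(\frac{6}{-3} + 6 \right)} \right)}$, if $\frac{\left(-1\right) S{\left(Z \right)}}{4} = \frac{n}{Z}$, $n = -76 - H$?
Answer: $\frac{92}{5} \approx 18.4$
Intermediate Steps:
$H = -7$
$K{\left(N \right)} = -3 - 3 N$ ($K{\left(N \right)} = \left(N + 1\right) \left(-3\right) = \left(1 + N\right) \left(-3\right) = -3 - 3 N$)
$n = -69$ ($n = -76 - -7 = -76 + 7 = -69$)
$S{\left(Z \right)} = \frac{276}{Z}$ ($S{\left(Z \right)} = - 4 \left(- \frac{69}{Z}\right) = \frac{276}{Z}$)
$- S{\left(K{\left(\frac{6}{-3} + 6 \right)} \right)} = - \frac{276}{-3 - 3 \left(\frac{6}{-3} + 6\right)} = - \frac{276}{-3 - 3 \left(6 \left(- \frac{1}{3}\right) + 6\right)} = - \frac{276}{-3 - 3 \left(-2 + 6\right)} = - \frac{276}{-3 - 12} = - \frac{276}{-15} = - \frac{276 \left(-1\right)}{15} = \left(-1\right) \left(- \frac{92}{5}\right) = \frac{92}{5}$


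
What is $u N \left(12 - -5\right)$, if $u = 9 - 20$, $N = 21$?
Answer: $-3927$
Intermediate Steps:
$u = -11$
$u N \left(12 - -5\right) = \left(-11\right) 21 \left(12 - -5\right) = - 231 \left(12 + 5\right) = \left(-231\right) 17 = -3927$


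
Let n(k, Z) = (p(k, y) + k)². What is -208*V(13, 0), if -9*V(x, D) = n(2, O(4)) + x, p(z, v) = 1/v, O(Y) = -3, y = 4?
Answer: 3757/9 ≈ 417.44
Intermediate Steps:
p(z, v) = 1/v
n(k, Z) = (¼ + k)² (n(k, Z) = (1/4 + k)² = (¼ + k)²)
V(x, D) = -9/16 - x/9 (V(x, D) = -((1 + 4*2)²/16 + x)/9 = -((1 + 8)²/16 + x)/9 = -((1/16)*9² + x)/9 = -((1/16)*81 + x)/9 = -(81/16 + x)/9 = -9/16 - x/9)
-208*V(13, 0) = -208*(-9/16 - ⅑*13) = -208*(-9/16 - 13/9) = -208*(-289/144) = 3757/9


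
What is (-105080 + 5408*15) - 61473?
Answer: -85433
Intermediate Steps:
(-105080 + 5408*15) - 61473 = (-105080 + 81120) - 61473 = -23960 - 61473 = -85433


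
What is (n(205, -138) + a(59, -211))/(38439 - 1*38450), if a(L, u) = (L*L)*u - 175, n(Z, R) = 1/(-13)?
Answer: 9550659/143 ≈ 66788.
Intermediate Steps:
n(Z, R) = -1/13
a(L, u) = -175 + u*L**2 (a(L, u) = L**2*u - 175 = u*L**2 - 175 = -175 + u*L**2)
(n(205, -138) + a(59, -211))/(38439 - 1*38450) = (-1/13 + (-175 - 211*59**2))/(38439 - 1*38450) = (-1/13 + (-175 - 211*3481))/(38439 - 38450) = (-1/13 + (-175 - 734491))/(-11) = (-1/13 - 734666)*(-1/11) = -9550659/13*(-1/11) = 9550659/143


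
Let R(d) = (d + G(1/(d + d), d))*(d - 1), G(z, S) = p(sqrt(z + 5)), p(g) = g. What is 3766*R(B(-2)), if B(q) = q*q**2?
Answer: 271152 - 16947*sqrt(79)/2 ≈ 1.9584e+5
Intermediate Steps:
B(q) = q**3
G(z, S) = sqrt(5 + z) (G(z, S) = sqrt(z + 5) = sqrt(5 + z))
R(d) = (-1 + d)*(d + sqrt(5 + 1/(2*d))) (R(d) = (d + sqrt(5 + 1/(d + d)))*(d - 1) = (d + sqrt(5 + 1/(2*d)))*(-1 + d) = (-1 + d)*(d + sqrt(5 + 1/(2*d))))
3766*R(B(-2)) = 3766*(((-2)**3)**2 - 1*(-2)**3 - sqrt(20 + 2/((-2)**3))/2 + (1/2)*(-2)**3*sqrt(20 + 2/((-2)**3))) = 3766*((-8)**2 - 1*(-8) - sqrt(20 + 2/(-8))/2 + (1/2)*(-8)*sqrt(20 + 2/(-8))) = 3766*(64 + 8 - sqrt(20 + 2*(-1/8))/2 + (1/2)*(-8)*sqrt(20 + 2*(-1/8))) = 3766*(64 + 8 - sqrt(20 - 1/4)/2 + (1/2)*(-8)*sqrt(20 - 1/4)) = 3766*(64 + 8 - sqrt(79)/4 + (1/2)*(-8)*sqrt(79/4)) = 3766*(64 + 8 - sqrt(79)/4 + (1/2)*(-8)*(sqrt(79)/2)) = 3766*(64 + 8 - sqrt(79)/4 - 2*sqrt(79)) = 3766*(72 - 9*sqrt(79)/4) = 271152 - 16947*sqrt(79)/2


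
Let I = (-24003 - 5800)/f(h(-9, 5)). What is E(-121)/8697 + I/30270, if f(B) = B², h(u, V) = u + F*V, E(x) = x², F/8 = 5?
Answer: 1796389153331/1067102447710 ≈ 1.6834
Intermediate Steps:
F = 40 (F = 8*5 = 40)
h(u, V) = u + 40*V
I = -29803/36481 (I = (-24003 - 5800)/((-9 + 40*5)²) = -29803/(-9 + 200)² = -29803/(191²) = -29803/36481 ≈ -0.81695)
E(-121)/8697 + I/30270 = (-121)²/8697 - 29803/36481/30270 = 14641*(1/8697) - 29803/36481*1/30270 = 14641/8697 - 29803/1104279870 = 1796389153331/1067102447710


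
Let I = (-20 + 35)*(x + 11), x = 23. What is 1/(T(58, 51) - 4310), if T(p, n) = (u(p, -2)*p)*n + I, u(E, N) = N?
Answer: -1/9716 ≈ -0.00010292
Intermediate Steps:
I = 510 (I = (-20 + 35)*(23 + 11) = 15*34 = 510)
T(p, n) = 510 - 2*n*p (T(p, n) = (-2*p)*n + 510 = -2*n*p + 510 = 510 - 2*n*p)
1/(T(58, 51) - 4310) = 1/((510 - 2*51*58) - 4310) = 1/((510 - 5916) - 4310) = 1/(-5406 - 4310) = 1/(-9716) = -1/9716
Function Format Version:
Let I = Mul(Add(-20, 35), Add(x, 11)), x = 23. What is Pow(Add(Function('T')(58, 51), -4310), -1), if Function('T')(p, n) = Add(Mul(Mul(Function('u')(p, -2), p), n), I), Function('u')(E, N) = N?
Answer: Rational(-1, 9716) ≈ -0.00010292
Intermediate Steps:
I = 510 (I = Mul(Add(-20, 35), Add(23, 11)) = Mul(15, 34) = 510)
Function('T')(p, n) = Add(510, Mul(-2, n, p)) (Function('T')(p, n) = Add(Mul(Mul(-2, p), n), 510) = Add(Mul(-2, n, p), 510) = Add(510, Mul(-2, n, p)))
Pow(Add(Function('T')(58, 51), -4310), -1) = Pow(Add(Add(510, Mul(-2, 51, 58)), -4310), -1) = Pow(Add(Add(510, -5916), -4310), -1) = Pow(Add(-5406, -4310), -1) = Pow(-9716, -1) = Rational(-1, 9716)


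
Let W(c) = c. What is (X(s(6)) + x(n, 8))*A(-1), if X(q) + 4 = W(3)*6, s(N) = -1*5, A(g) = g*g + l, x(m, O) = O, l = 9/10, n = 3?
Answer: 209/5 ≈ 41.800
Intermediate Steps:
l = 9/10 (l = 9*(⅒) = 9/10 ≈ 0.90000)
A(g) = 9/10 + g² (A(g) = g*g + 9/10 = g² + 9/10 = 9/10 + g²)
s(N) = -5
X(q) = 14 (X(q) = -4 + 3*6 = -4 + 18 = 14)
(X(s(6)) + x(n, 8))*A(-1) = (14 + 8)*(9/10 + (-1)²) = 22*(9/10 + 1) = 22*(19/10) = 209/5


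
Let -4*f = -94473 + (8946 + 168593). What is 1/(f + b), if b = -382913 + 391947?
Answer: -2/23465 ≈ -8.5233e-5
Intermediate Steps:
f = -41533/2 (f = -(-94473 + (8946 + 168593))/4 = -(-94473 + 177539)/4 = -¼*83066 = -41533/2 ≈ -20767.)
b = 9034
1/(f + b) = 1/(-41533/2 + 9034) = 1/(-23465/2) = -2/23465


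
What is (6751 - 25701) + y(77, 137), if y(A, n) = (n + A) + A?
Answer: -18659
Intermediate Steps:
y(A, n) = n + 2*A (y(A, n) = (A + n) + A = n + 2*A)
(6751 - 25701) + y(77, 137) = (6751 - 25701) + (137 + 2*77) = -18950 + (137 + 154) = -18950 + 291 = -18659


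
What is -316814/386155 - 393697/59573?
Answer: -170901625457/23004411815 ≈ -7.4291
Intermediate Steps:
-316814/386155 - 393697/59573 = -170901625457/23004411815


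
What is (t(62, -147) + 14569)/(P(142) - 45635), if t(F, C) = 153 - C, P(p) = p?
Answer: -14869/45493 ≈ -0.32684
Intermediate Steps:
(t(62, -147) + 14569)/(P(142) - 45635) = ((153 - 1*(-147)) + 14569)/(142 - 45635) = ((153 + 147) + 14569)/(-45493) = (300 + 14569)*(-1/45493) = 14869*(-1/45493) = -14869/45493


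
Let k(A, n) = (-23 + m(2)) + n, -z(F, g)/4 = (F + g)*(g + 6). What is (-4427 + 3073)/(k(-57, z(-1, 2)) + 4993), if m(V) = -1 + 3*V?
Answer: -1354/4943 ≈ -0.27392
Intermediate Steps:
z(F, g) = -4*(6 + g)*(F + g) (z(F, g) = -4*(F + g)*(g + 6) = -4*(F + g)*(6 + g) = -4*(6 + g)*(F + g))
k(A, n) = -18 + n (k(A, n) = (-23 + (-1 + 3*2)) + n = (-23 + (-1 + 6)) + n = (-23 + 5) + n = -18 + n)
(-4427 + 3073)/(k(-57, z(-1, 2)) + 4993) = (-4427 + 3073)/((-18 + (-24*(-1) - 24*2 - 4*2² - 4*(-1)*2)) + 4993) = -1354/((-18 + (24 - 48 - 4*4 + 8)) + 4993) = -1354/((-18 + (24 - 48 - 16 + 8)) + 4993) = -1354/((-18 - 32) + 4993) = -1354/(-50 + 4993) = -1354/4943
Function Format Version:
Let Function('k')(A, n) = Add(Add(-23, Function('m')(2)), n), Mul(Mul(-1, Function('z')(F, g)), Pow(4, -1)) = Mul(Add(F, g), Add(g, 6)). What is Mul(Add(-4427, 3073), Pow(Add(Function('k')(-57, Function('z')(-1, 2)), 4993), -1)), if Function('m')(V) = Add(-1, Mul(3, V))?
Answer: Rational(-1354, 4943) ≈ -0.27392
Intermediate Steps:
Function('z')(F, g) = Mul(-4, Add(6, g), Add(F, g)) (Function('z')(F, g) = Mul(-4, Mul(Add(F, g), Add(g, 6))) = Mul(-4, Mul(Add(F, g), Add(6, g))) = Mul(-4, Mul(Add(6, g), Add(F, g))) = Mul(-4, Add(6, g), Add(F, g)))
Function('k')(A, n) = Add(-18, n) (Function('k')(A, n) = Add(Add(-23, Add(-1, Mul(3, 2))), n) = Add(Add(-23, Add(-1, 6)), n) = Add(Add(-23, 5), n) = Add(-18, n))
Mul(Add(-4427, 3073), Pow(Add(Function('k')(-57, Function('z')(-1, 2)), 4993), -1)) = Mul(Add(-4427, 3073), Pow(Add(Add(-18, Add(Mul(-24, -1), Mul(-24, 2), Mul(-4, Pow(2, 2)), Mul(-4, -1, 2))), 4993), -1)) = Mul(-1354, Pow(Add(Add(-18, Add(24, -48, Mul(-4, 4), 8)), 4993), -1)) = Mul(-1354, Pow(Add(Add(-18, Add(24, -48, -16, 8)), 4993), -1)) = Mul(-1354, Pow(Add(Add(-18, -32), 4993), -1)) = Mul(-1354, Pow(Add(-50, 4993), -1)) = Mul(-1354, Pow(4943, -1)) = Mul(-1354, Rational(1, 4943)) = Rational(-1354, 4943)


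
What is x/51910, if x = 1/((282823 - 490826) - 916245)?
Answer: -1/58359713680 ≈ -1.7135e-11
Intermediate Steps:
x = -1/1124248 (x = 1/(-208003 - 916245) = 1/(-1124248) = -1/1124248 ≈ -8.8948e-7)
x/51910 = -1/1124248/51910 = -1/1124248*1/51910 = -1/58359713680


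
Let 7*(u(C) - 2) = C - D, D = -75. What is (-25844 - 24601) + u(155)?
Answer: -352871/7 ≈ -50410.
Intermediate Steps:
u(C) = 89/7 + C/7 (u(C) = 2 + (C - 1*(-75))/7 = 2 + (C + 75)/7 = 2 + (75 + C)/7 = 2 + (75/7 + C/7) = 89/7 + C/7)
(-25844 - 24601) + u(155) = (-25844 - 24601) + (89/7 + (1/7)*155) = -50445 + (89/7 + 155/7) = -50445 + 244/7 = -352871/7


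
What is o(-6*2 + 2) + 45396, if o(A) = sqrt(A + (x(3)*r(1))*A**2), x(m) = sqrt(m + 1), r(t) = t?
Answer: 45396 + sqrt(190) ≈ 45410.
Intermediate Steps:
x(m) = sqrt(1 + m)
o(A) = sqrt(A + 2*A**2) (o(A) = sqrt(A + (sqrt(1 + 3)*1)*A**2) = sqrt(A + (sqrt(4)*1)*A**2) = sqrt(A + (2*1)*A**2) = sqrt(A + 2*A**2))
o(-6*2 + 2) + 45396 = sqrt((-6*2 + 2)*(1 + 2*(-6*2 + 2))) + 45396 = sqrt((-12 + 2)*(1 + 2*(-12 + 2))) + 45396 = sqrt(-10*(1 + 2*(-10))) + 45396 = sqrt(-10*(1 - 20)) + 45396 = sqrt(-10*(-19)) + 45396 = sqrt(190) + 45396 = 45396 + sqrt(190)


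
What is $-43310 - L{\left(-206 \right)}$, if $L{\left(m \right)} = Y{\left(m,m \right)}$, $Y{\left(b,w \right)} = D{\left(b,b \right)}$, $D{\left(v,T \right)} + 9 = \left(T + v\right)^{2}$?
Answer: $-213045$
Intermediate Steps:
$D{\left(v,T \right)} = -9 + \left(T + v\right)^{2}$
$Y{\left(b,w \right)} = -9 + 4 b^{2}$ ($Y{\left(b,w \right)} = -9 + \left(b + b\right)^{2} = -9 + \left(2 b\right)^{2} = -9 + 4 b^{2}$)
$L{\left(m \right)} = -9 + 4 m^{2}$
$-43310 - L{\left(-206 \right)} = -43310 - \left(-9 + 4 \left(-206\right)^{2}\right) = -43310 - \left(-9 + 4 \cdot 42436\right) = -43310 - \left(-9 + 169744\right) = -43310 - 169735 = -213045$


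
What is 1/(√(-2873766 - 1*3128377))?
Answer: -I*√6002143/6002143 ≈ -0.00040818*I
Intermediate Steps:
1/(√(-2873766 - 1*3128377)) = 1/(√(-2873766 - 3128377)) = 1/(√(-6002143)) = 1/(I*√6002143) = -I*√6002143/6002143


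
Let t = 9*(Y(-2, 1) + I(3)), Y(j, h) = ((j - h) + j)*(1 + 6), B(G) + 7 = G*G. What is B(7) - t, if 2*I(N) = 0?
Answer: 357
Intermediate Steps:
B(G) = -7 + G**2 (B(G) = -7 + G*G = -7 + G**2)
Y(j, h) = -7*h + 14*j (Y(j, h) = (-h + 2*j)*7 = -7*h + 14*j)
I(N) = 0 (I(N) = (1/2)*0 = 0)
t = -315 (t = 9*((-7*1 + 14*(-2)) + 0) = 9*((-7 - 28) + 0) = 9*(-35 + 0) = 9*(-35) = -315)
B(7) - t = (-7 + 7**2) - 1*(-315) = (-7 + 49) + 315 = 42 + 315 = 357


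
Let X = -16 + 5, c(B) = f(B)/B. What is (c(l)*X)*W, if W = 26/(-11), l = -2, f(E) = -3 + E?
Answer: 65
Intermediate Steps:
c(B) = (-3 + B)/B
W = -26/11 (W = 26*(-1/11) = -26/11 ≈ -2.3636)
X = -11
(c(l)*X)*W = (((-3 - 2)/(-2))*(-11))*(-26/11) = (-½*(-5)*(-11))*(-26/11) = ((5/2)*(-11))*(-26/11) = -55/2*(-26/11) = 65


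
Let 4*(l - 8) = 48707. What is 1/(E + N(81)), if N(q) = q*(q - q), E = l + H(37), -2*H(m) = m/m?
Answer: 4/48737 ≈ 8.2073e-5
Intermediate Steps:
l = 48739/4 (l = 8 + (¼)*48707 = 8 + 48707/4 = 48739/4 ≈ 12185.)
H(m) = -½ (H(m) = -m/(2*m) = -½*1 = -½)
E = 48737/4 (E = 48739/4 - ½ = 48737/4 ≈ 12184.)
N(q) = 0 (N(q) = q*0 = 0)
1/(E + N(81)) = 1/(48737/4 + 0) = 1/(48737/4) = 4/48737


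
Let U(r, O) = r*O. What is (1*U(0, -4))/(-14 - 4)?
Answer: 0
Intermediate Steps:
U(r, O) = O*r
(1*U(0, -4))/(-14 - 4) = (1*(-4*0))/(-14 - 4) = (1*0)/(-18) = 0*(-1/18) = 0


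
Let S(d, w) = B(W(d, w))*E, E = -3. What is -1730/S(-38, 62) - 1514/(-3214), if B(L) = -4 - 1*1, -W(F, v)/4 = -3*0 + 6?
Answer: -553751/4821 ≈ -114.86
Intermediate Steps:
W(F, v) = -24 (W(F, v) = -4*(-3*0 + 6) = -4*(0 + 6) = -4*6 = -24)
B(L) = -5 (B(L) = -4 - 1 = -5)
S(d, w) = 15 (S(d, w) = -5*(-3) = 15)
-1730/S(-38, 62) - 1514/(-3214) = -1730/15 - 1514/(-3214) = -1730*1/15 - 1514*(-1/3214) = -346/3 + 757/1607 = -553751/4821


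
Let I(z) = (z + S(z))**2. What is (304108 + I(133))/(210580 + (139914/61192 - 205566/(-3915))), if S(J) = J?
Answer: 14967487321920/8410179705397 ≈ 1.7797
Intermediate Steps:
I(z) = 4*z**2 (I(z) = (z + z)**2 = (2*z)**2 = 4*z**2)
(304108 + I(133))/(210580 + (139914/61192 - 205566/(-3915))) = (304108 + 4*133**2)/(210580 + (139914/61192 - 205566/(-3915))) = (304108 + 4*17689)/(210580 + (139914*(1/61192) - 205566*(-1/3915))) = (304108 + 70756)/(210580 + (69957/30596 + 68522/1305)) = 374864/(210580 + 2187792997/39927780) = 374864/(8410179705397/39927780) = 374864*(39927780/8410179705397) = 14967487321920/8410179705397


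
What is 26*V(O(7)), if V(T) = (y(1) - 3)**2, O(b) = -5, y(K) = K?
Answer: 104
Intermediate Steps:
V(T) = 4 (V(T) = (1 - 3)**2 = (-2)**2 = 4)
26*V(O(7)) = 26*4 = 104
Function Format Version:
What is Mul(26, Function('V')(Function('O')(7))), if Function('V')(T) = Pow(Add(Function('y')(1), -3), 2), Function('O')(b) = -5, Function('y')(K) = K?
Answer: 104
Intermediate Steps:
Function('V')(T) = 4 (Function('V')(T) = Pow(Add(1, -3), 2) = Pow(-2, 2) = 4)
Mul(26, Function('V')(Function('O')(7))) = Mul(26, 4) = 104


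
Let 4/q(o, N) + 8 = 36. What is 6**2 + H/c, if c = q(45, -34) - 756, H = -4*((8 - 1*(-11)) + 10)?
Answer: 191288/5291 ≈ 36.153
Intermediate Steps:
q(o, N) = 1/7 (q(o, N) = 4/(-8 + 36) = 4/28 = 4*(1/28) = 1/7)
H = -116 (H = -4*((8 + 11) + 10) = -4*(19 + 10) = -4*29 = -116)
c = -5291/7 (c = 1/7 - 756 = -5291/7 ≈ -755.86)
6**2 + H/c = 6**2 - 116/(-5291/7) = 36 - 116*(-7/5291) = 36 + 812/5291 = 191288/5291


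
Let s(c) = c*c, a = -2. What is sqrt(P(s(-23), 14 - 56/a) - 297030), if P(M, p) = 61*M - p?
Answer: I*sqrt(264803) ≈ 514.59*I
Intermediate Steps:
s(c) = c**2
P(M, p) = -p + 61*M
sqrt(P(s(-23), 14 - 56/a) - 297030) = sqrt((-(14 - 56/(-2)) + 61*(-23)**2) - 297030) = sqrt((-(14 - 56*(-1)/2) + 61*529) - 297030) = sqrt((-(14 - 4*(-7)) + 32269) - 297030) = sqrt((-(14 + 28) + 32269) - 297030) = sqrt((-1*42 + 32269) - 297030) = sqrt((-42 + 32269) - 297030) = sqrt(32227 - 297030) = sqrt(-264803) = I*sqrt(264803)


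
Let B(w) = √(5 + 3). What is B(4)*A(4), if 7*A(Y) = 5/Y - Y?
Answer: -11*√2/14 ≈ -1.1112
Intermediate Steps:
A(Y) = -Y/7 + 5/(7*Y) (A(Y) = (5/Y - Y)/7 = (-Y + 5/Y)/7 = -Y/7 + 5/(7*Y))
B(w) = 2*√2 (B(w) = √8 = 2*√2)
B(4)*A(4) = (2*√2)*((⅐)*(5 - 1*4²)/4) = (2*√2)*((⅐)*(¼)*(5 - 1*16)) = (2*√2)*((⅐)*(¼)*(5 - 16)) = (2*√2)*((⅐)*(¼)*(-11)) = (2*√2)*(-11/28) = -11*√2/14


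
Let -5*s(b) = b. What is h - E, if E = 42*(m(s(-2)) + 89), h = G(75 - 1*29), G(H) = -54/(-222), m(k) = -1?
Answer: -136743/37 ≈ -3695.8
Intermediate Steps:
s(b) = -b/5
G(H) = 9/37 (G(H) = -54*(-1/222) = 9/37)
h = 9/37 ≈ 0.24324
E = 3696 (E = 42*(-1 + 89) = 42*88 = 3696)
h - E = 9/37 - 1*3696 = 9/37 - 3696 = -136743/37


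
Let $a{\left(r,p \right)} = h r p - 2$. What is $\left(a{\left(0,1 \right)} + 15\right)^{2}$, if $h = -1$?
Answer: $169$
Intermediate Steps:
$a{\left(r,p \right)} = -2 - p r$ ($a{\left(r,p \right)} = - r p - 2 = - p r - 2 = -2 - p r$)
$\left(a{\left(0,1 \right)} + 15\right)^{2} = \left(\left(-2 - 1 \cdot 0\right) + 15\right)^{2} = \left(\left(-2 + 0\right) + 15\right)^{2} = \left(-2 + 15\right)^{2} = 13^{2} = 169$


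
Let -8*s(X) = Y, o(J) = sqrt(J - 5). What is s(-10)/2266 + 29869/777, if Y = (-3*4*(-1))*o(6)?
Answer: 19337711/503052 ≈ 38.441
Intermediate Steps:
o(J) = sqrt(-5 + J)
Y = 12 (Y = (-3*4*(-1))*sqrt(-5 + 6) = (-12*(-1))*sqrt(1) = 12*1 = 12)
s(X) = -3/2 (s(X) = -1/8*12 = -3/2)
s(-10)/2266 + 29869/777 = -3/2/2266 + 29869/777 = -3/2*1/2266 + 29869*(1/777) = -3/4532 + 4267/111 = 19337711/503052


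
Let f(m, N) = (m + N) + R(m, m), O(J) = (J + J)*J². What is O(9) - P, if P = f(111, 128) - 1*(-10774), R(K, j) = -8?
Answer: -9547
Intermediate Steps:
O(J) = 2*J³ (O(J) = (2*J)*J² = 2*J³)
f(m, N) = -8 + N + m (f(m, N) = (m + N) - 8 = (N + m) - 8 = -8 + N + m)
P = 11005 (P = (-8 + 128 + 111) - 1*(-10774) = 231 + 10774 = 11005)
O(9) - P = 2*9³ - 1*11005 = 2*729 - 11005 = 1458 - 11005 = -9547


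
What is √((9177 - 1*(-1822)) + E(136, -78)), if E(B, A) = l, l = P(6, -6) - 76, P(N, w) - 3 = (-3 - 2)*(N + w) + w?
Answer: 2*√2730 ≈ 104.50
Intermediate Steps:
P(N, w) = 3 - 5*N - 4*w (P(N, w) = 3 + ((-3 - 2)*(N + w) + w) = 3 + (-5*(N + w) + w) = 3 + ((-5*N - 5*w) + w) = 3 + (-5*N - 4*w) = 3 - 5*N - 4*w)
l = -79 (l = (3 - 5*6 - 4*(-6)) - 76 = (3 - 30 + 24) - 76 = -3 - 76 = -79)
E(B, A) = -79
√((9177 - 1*(-1822)) + E(136, -78)) = √((9177 - 1*(-1822)) - 79) = √((9177 + 1822) - 79) = √(10999 - 79) = √10920 = 2*√2730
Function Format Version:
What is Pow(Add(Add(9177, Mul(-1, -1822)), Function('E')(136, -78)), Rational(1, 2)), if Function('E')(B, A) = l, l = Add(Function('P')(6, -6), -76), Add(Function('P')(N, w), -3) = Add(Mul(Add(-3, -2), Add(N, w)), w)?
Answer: Mul(2, Pow(2730, Rational(1, 2))) ≈ 104.50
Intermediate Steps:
Function('P')(N, w) = Add(3, Mul(-5, N), Mul(-4, w)) (Function('P')(N, w) = Add(3, Add(Mul(Add(-3, -2), Add(N, w)), w)) = Add(3, Add(Mul(-5, Add(N, w)), w)) = Add(3, Add(Add(Mul(-5, N), Mul(-5, w)), w)) = Add(3, Add(Mul(-5, N), Mul(-4, w))) = Add(3, Mul(-5, N), Mul(-4, w)))
l = -79 (l = Add(Add(3, Mul(-5, 6), Mul(-4, -6)), -76) = Add(Add(3, -30, 24), -76) = Add(-3, -76) = -79)
Function('E')(B, A) = -79
Pow(Add(Add(9177, Mul(-1, -1822)), Function('E')(136, -78)), Rational(1, 2)) = Pow(Add(Add(9177, Mul(-1, -1822)), -79), Rational(1, 2)) = Pow(Add(Add(9177, 1822), -79), Rational(1, 2)) = Pow(Add(10999, -79), Rational(1, 2)) = Pow(10920, Rational(1, 2)) = Mul(2, Pow(2730, Rational(1, 2)))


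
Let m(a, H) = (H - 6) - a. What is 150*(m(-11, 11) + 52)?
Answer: 10200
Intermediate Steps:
m(a, H) = -6 + H - a (m(a, H) = (-6 + H) - a = -6 + H - a)
150*(m(-11, 11) + 52) = 150*((-6 + 11 - 1*(-11)) + 52) = 150*((-6 + 11 + 11) + 52) = 150*(16 + 52) = 150*68 = 10200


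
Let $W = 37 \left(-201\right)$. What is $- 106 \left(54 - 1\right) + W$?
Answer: $-13055$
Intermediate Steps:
$W = -7437$
$- 106 \left(54 - 1\right) + W = - 106 \left(54 - 1\right) - 7437 = \left(-106\right) 53 - 7437 = -5618 - 7437 = -13055$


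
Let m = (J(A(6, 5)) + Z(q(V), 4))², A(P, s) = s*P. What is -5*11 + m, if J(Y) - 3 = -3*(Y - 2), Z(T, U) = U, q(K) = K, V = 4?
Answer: 5874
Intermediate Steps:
A(P, s) = P*s
J(Y) = 9 - 3*Y (J(Y) = 3 - 3*(Y - 2) = 3 - 3*(-2 + Y) = 3 + (6 - 3*Y) = 9 - 3*Y)
m = 5929 (m = ((9 - 18*5) + 4)² = ((9 - 3*30) + 4)² = ((9 - 90) + 4)² = (-81 + 4)² = (-77)² = 5929)
-5*11 + m = -5*11 + 5929 = -55 + 5929 = 5874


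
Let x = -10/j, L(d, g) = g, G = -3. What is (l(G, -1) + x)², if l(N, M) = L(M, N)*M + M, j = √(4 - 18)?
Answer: -22/7 + 20*I*√14/7 ≈ -3.1429 + 10.69*I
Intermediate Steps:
j = I*√14 (j = √(-14) = I*√14 ≈ 3.7417*I)
l(N, M) = M + M*N (l(N, M) = N*M + M = M*N + M = M + M*N)
x = 5*I*√14/7 (x = -10*(-I*√14/14) = -(-5)*I*√14/7 = 5*I*√14/7 ≈ 2.6726*I)
(l(G, -1) + x)² = (-(1 - 3) + 5*I*√14/7)² = (-1*(-2) + 5*I*√14/7)² = (2 + 5*I*√14/7)²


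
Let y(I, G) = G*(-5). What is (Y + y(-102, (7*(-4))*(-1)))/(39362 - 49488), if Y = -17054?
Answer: 8597/5063 ≈ 1.6980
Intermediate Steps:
y(I, G) = -5*G
(Y + y(-102, (7*(-4))*(-1)))/(39362 - 49488) = (-17054 - 5*7*(-4)*(-1))/(39362 - 49488) = (-17054 - (-140)*(-1))/(-10126) = (-17054 - 5*28)*(-1/10126) = (-17054 - 140)*(-1/10126) = -17194*(-1/10126) = 8597/5063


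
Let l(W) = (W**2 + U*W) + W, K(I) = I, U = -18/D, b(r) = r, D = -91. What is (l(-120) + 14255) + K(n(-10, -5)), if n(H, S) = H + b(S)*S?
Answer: 2595890/91 ≈ 28526.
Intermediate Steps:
U = 18/91 (U = -18/(-91) = -18*(-1/91) = 18/91 ≈ 0.19780)
n(H, S) = H + S**2 (n(H, S) = H + S*S = H + S**2)
l(W) = W**2 + 109*W/91 (l(W) = (W**2 + 18*W/91) + W = W**2 + 109*W/91)
(l(-120) + 14255) + K(n(-10, -5)) = ((1/91)*(-120)*(109 + 91*(-120)) + 14255) + (-10 + (-5)**2) = ((1/91)*(-120)*(109 - 10920) + 14255) + (-10 + 25) = ((1/91)*(-120)*(-10811) + 14255) + 15 = (1297320/91 + 14255) + 15 = 2594525/91 + 15 = 2595890/91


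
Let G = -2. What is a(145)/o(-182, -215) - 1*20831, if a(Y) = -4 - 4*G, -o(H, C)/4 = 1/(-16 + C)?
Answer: -20600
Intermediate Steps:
o(H, C) = -4/(-16 + C)
a(Y) = 4 (a(Y) = -4 - 4*(-2) = -4 + 8 = 4)
a(145)/o(-182, -215) - 1*20831 = 4/((-4/(-16 - 215))) - 1*20831 = 4/((-4/(-231))) - 20831 = 4/((-4*(-1/231))) - 20831 = 4/(4/231) - 20831 = 4*(231/4) - 20831 = 231 - 20831 = -20600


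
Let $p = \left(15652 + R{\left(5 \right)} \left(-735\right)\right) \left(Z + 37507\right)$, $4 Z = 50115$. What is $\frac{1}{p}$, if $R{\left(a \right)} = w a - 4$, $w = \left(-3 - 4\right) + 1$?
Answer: $\frac{2}{4067105903} \approx 4.9175 \cdot 10^{-10}$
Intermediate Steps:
$w = -6$ ($w = -7 + 1 = -6$)
$Z = \frac{50115}{4}$ ($Z = \frac{1}{4} \cdot 50115 = \frac{50115}{4} \approx 12529.0$)
$R{\left(a \right)} = -4 - 6 a$ ($R{\left(a \right)} = - 6 a - 4 = -4 - 6 a$)
$p = \frac{4067105903}{2}$ ($p = \left(15652 + \left(-4 - 30\right) \left(-735\right)\right) \left(\frac{50115}{4} + 37507\right) = \left(15652 + \left(-4 - 30\right) \left(-735\right)\right) \frac{200143}{4} = \left(15652 - -24990\right) \frac{200143}{4} = \left(15652 + 24990\right) \frac{200143}{4} = 40642 \cdot \frac{200143}{4} = \frac{4067105903}{2} \approx 2.0336 \cdot 10^{9}$)
$\frac{1}{p} = \frac{1}{\frac{4067105903}{2}} = \frac{2}{4067105903}$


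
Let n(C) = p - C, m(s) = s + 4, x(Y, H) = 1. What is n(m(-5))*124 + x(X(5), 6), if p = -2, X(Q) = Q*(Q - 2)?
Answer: -123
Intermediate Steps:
X(Q) = Q*(-2 + Q)
m(s) = 4 + s
n(C) = -2 - C
n(m(-5))*124 + x(X(5), 6) = (-2 - (4 - 5))*124 + 1 = (-2 - 1*(-1))*124 + 1 = (-2 + 1)*124 + 1 = -1*124 + 1 = -124 + 1 = -123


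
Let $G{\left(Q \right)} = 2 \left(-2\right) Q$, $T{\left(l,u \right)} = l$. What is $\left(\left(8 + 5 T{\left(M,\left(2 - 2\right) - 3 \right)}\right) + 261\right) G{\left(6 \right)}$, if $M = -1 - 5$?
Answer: $-5736$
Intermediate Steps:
$M = -6$ ($M = -1 - 5 = -6$)
$G{\left(Q \right)} = - 4 Q$
$\left(\left(8 + 5 T{\left(M,\left(2 - 2\right) - 3 \right)}\right) + 261\right) G{\left(6 \right)} = \left(\left(8 + 5 \left(-6\right)\right) + 261\right) \left(\left(-4\right) 6\right) = \left(\left(8 - 30\right) + 261\right) \left(-24\right) = \left(-22 + 261\right) \left(-24\right) = 239 \left(-24\right) = -5736$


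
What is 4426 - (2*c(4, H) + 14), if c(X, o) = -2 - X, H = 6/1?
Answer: 4424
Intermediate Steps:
H = 6 (H = 6*1 = 6)
4426 - (2*c(4, H) + 14) = 4426 - (2*(-2 - 1*4) + 14) = 4426 - (2*(-2 - 4) + 14) = 4426 - (2*(-6) + 14) = 4426 - (-12 + 14) = 4426 - 1*2 = 4426 - 2 = 4424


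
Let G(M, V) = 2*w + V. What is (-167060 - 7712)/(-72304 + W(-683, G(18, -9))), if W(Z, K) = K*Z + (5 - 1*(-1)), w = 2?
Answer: 174772/68883 ≈ 2.5372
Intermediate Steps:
G(M, V) = 4 + V (G(M, V) = 2*2 + V = 4 + V)
W(Z, K) = 6 + K*Z (W(Z, K) = K*Z + (5 + 1) = K*Z + 6 = 6 + K*Z)
(-167060 - 7712)/(-72304 + W(-683, G(18, -9))) = (-167060 - 7712)/(-72304 + (6 + (4 - 9)*(-683))) = -174772/(-72304 + (6 - 5*(-683))) = -174772/(-72304 + (6 + 3415)) = -174772/(-72304 + 3421) = -174772/(-68883) = -174772*(-1/68883) = 174772/68883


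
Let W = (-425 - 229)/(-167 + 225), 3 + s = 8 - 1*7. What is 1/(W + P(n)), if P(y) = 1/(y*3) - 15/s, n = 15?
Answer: -2610/9797 ≈ -0.26641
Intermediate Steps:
s = -2 (s = -3 + (8 - 1*7) = -3 + (8 - 7) = -3 + 1 = -2)
W = -327/29 (W = -654/58 = -654*1/58 = -327/29 ≈ -11.276)
P(y) = 15/2 + 1/(3*y) (P(y) = 1/(y*3) - 15/(-2) = (1/3)/y - 15*(-1/2) = 1/(3*y) + 15/2 = 15/2 + 1/(3*y))
1/(W + P(n)) = 1/(-327/29 + (1/6)*(2 + 45*15)/15) = 1/(-327/29 + (1/6)*(1/15)*(2 + 675)) = 1/(-327/29 + (1/6)*(1/15)*677) = 1/(-327/29 + 677/90) = 1/(-9797/2610) = -2610/9797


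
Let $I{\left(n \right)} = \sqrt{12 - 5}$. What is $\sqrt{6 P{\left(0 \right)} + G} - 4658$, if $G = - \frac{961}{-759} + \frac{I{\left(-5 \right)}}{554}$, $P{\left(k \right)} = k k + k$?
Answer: $-4658 + \frac{\sqrt{223864223484 + 319148874 \sqrt{7}}}{420486} \approx -4656.9$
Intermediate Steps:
$I{\left(n \right)} = \sqrt{7}$
$P{\left(k \right)} = k + k^{2}$ ($P{\left(k \right)} = k^{2} + k = k + k^{2}$)
$G = \frac{961}{759} + \frac{\sqrt{7}}{554}$ ($G = - \frac{961}{-759} + \frac{\sqrt{7}}{554} = \left(-961\right) \left(- \frac{1}{759}\right) + \sqrt{7} \cdot \frac{1}{554} = \frac{961}{759} + \frac{\sqrt{7}}{554} \approx 1.2709$)
$\sqrt{6 P{\left(0 \right)} + G} - 4658 = \sqrt{6 \cdot 0 \left(1 + 0\right) + \left(\frac{961}{759} + \frac{\sqrt{7}}{554}\right)} - 4658 = \sqrt{6 \cdot 0 \cdot 1 + \left(\frac{961}{759} + \frac{\sqrt{7}}{554}\right)} - 4658 = \sqrt{6 \cdot 0 + \left(\frac{961}{759} + \frac{\sqrt{7}}{554}\right)} - 4658 = \sqrt{0 + \left(\frac{961}{759} + \frac{\sqrt{7}}{554}\right)} - 4658 = \sqrt{\frac{961}{759} + \frac{\sqrt{7}}{554}} - 4658 = -4658 + \sqrt{\frac{961}{759} + \frac{\sqrt{7}}{554}}$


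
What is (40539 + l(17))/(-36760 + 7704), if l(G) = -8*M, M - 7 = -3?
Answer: -40507/29056 ≈ -1.3941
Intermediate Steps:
M = 4 (M = 7 - 3 = 4)
l(G) = -32 (l(G) = -8*4 = -32)
(40539 + l(17))/(-36760 + 7704) = (40539 - 32)/(-36760 + 7704) = 40507/(-29056) = 40507*(-1/29056) = -40507/29056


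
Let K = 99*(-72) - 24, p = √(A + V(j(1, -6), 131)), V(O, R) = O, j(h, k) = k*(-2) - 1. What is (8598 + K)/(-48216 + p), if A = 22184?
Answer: -69720336/2324760461 - 1446*√22195/2324760461 ≈ -0.030083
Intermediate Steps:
j(h, k) = -1 - 2*k (j(h, k) = -2*k - 1 = -1 - 2*k)
p = √22195 (p = √(22184 + (-1 - 2*(-6))) = √(22184 + (-1 + 12)) = √(22184 + 11) = √22195 ≈ 148.98)
K = -7152 (K = -7128 - 24 = -7152)
(8598 + K)/(-48216 + p) = (8598 - 7152)/(-48216 + √22195) = 1446/(-48216 + √22195)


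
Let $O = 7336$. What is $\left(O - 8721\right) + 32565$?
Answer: $31180$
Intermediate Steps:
$\left(O - 8721\right) + 32565 = \left(7336 - 8721\right) + 32565 = -1385 + 32565 = 31180$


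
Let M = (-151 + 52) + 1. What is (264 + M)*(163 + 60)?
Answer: 37018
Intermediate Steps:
M = -98 (M = -99 + 1 = -98)
(264 + M)*(163 + 60) = (264 - 98)*(163 + 60) = 166*223 = 37018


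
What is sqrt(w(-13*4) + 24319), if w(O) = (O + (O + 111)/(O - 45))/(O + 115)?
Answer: sqrt(228809614)/97 ≈ 155.94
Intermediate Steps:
w(O) = (O + (111 + O)/(-45 + O))/(115 + O)
sqrt(w(-13*4) + 24319) = sqrt((111 + (-13*4)**2 - (-572)*4)/(-5175 + (-13*4)**2 + 70*(-13*4)) + 24319) = sqrt((111 + (-52)**2 - 44*(-52))/(-5175 + (-52)**2 + 70*(-52)) + 24319) = sqrt((111 + 2704 + 2288)/(-5175 + 2704 - 3640) + 24319) = sqrt(5103/(-6111) + 24319) = sqrt(-1/6111*5103 + 24319) = sqrt(-81/97 + 24319) = sqrt(2358862/97) = sqrt(228809614)/97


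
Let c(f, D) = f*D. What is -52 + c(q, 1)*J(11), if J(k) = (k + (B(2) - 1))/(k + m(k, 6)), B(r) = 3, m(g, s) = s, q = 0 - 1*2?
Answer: -910/17 ≈ -53.529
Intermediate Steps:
q = -2 (q = 0 - 2 = -2)
c(f, D) = D*f
J(k) = (2 + k)/(6 + k) (J(k) = (k + (3 - 1))/(k + 6) = (k + 2)/(6 + k) = (2 + k)/(6 + k))
-52 + c(q, 1)*J(11) = -52 + (1*(-2))*((2 + 11)/(6 + 11)) = -52 - 2*13/17 = -52 - 26/17 = -910/17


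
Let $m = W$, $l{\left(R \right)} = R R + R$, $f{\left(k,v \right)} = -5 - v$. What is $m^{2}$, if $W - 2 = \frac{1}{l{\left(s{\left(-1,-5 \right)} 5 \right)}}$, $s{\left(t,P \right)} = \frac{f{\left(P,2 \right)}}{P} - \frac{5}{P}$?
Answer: $\frac{97969}{24336} \approx 4.0257$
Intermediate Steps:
$s{\left(t,P \right)} = - \frac{12}{P}$ ($s{\left(t,P \right)} = \frac{-5 - 2}{P} - \frac{5}{P} = - \frac{7}{P} - \frac{5}{P} = - \frac{12}{P}$)
$l{\left(R \right)} = R + R^{2}$ ($l{\left(R \right)} = R^{2} + R = R + R^{2}$)
$W = \frac{313}{156}$ ($W = 2 + \frac{1}{- \frac{12}{-5} \cdot 5 \left(1 + - \frac{12}{-5} \cdot 5\right)} = 2 + \frac{1}{\left(-12\right) \left(- \frac{1}{5}\right) 5 \left(1 + \left(-12\right) \left(- \frac{1}{5}\right) 5\right)} = 2 + \frac{1}{\frac{12}{5} \cdot 5 \left(1 + \frac{12}{5} \cdot 5\right)} = 2 + \frac{1}{12 \left(1 + 12\right)} = 2 + \frac{1}{12 \cdot 13} = 2 + \frac{1}{156} = \frac{313}{156} \approx 2.0064$)
$m = \frac{313}{156} \approx 2.0064$
$m^{2} = \left(\frac{313}{156}\right)^{2} = \frac{97969}{24336}$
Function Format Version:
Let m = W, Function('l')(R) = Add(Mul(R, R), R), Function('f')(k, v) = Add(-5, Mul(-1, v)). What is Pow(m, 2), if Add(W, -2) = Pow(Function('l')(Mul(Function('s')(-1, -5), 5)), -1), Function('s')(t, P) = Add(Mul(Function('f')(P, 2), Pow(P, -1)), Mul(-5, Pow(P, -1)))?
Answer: Rational(97969, 24336) ≈ 4.0257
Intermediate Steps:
Function('s')(t, P) = Mul(-12, Pow(P, -1)) (Function('s')(t, P) = Add(Mul(Add(-5, Mul(-1, 2)), Pow(P, -1)), Mul(-5, Pow(P, -1))) = Add(Mul(Add(-5, -2), Pow(P, -1)), Mul(-5, Pow(P, -1))) = Add(Mul(-7, Pow(P, -1)), Mul(-5, Pow(P, -1))) = Mul(-12, Pow(P, -1)))
Function('l')(R) = Add(R, Pow(R, 2)) (Function('l')(R) = Add(Pow(R, 2), R) = Add(R, Pow(R, 2)))
W = Rational(313, 156) (W = Add(2, Pow(Mul(Mul(Mul(-12, Pow(-5, -1)), 5), Add(1, Mul(Mul(-12, Pow(-5, -1)), 5))), -1)) = Add(2, Pow(Mul(Mul(Mul(-12, Rational(-1, 5)), 5), Add(1, Mul(Mul(-12, Rational(-1, 5)), 5))), -1)) = Add(2, Pow(Mul(Mul(Rational(12, 5), 5), Add(1, Mul(Rational(12, 5), 5))), -1)) = Add(2, Pow(Mul(12, Add(1, 12)), -1)) = Add(2, Pow(Mul(12, 13), -1)) = Add(2, Pow(156, -1)) = Add(2, Rational(1, 156)) = Rational(313, 156) ≈ 2.0064)
m = Rational(313, 156) ≈ 2.0064
Pow(m, 2) = Pow(Rational(313, 156), 2) = Rational(97969, 24336)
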